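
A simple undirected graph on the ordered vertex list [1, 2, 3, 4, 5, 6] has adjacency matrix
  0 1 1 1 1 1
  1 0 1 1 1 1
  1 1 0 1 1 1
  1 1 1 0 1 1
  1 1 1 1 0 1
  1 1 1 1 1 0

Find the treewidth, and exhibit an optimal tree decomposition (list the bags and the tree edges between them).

Treewidth 5.
Bags: B1 = {1, 2, 3, 4, 5, 6}
Tree: (single bag)

A single bag containing all 6 vertices is trivially a valid decomposition of width 5. Conversely, {1, 2, 3, 4, 5, 6} is a clique of size 6, and the vertices of any clique must share a bag in every tree decomposition; so some bag has ≥ 6 vertices and tw(G) ≥ 5. Combining the bounds, tw(G) = 5.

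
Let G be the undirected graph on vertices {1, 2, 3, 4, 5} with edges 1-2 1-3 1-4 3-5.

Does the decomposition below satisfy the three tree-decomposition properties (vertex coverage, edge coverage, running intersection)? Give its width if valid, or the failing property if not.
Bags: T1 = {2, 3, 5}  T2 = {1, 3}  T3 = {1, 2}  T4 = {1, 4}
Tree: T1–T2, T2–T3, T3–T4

A tree decomposition must satisfy three properties: every vertex lies in some bag; for every edge, both endpoints lie together in some bag; and for every vertex, the bags containing it form a connected subtree. Here bags containing vertex 2 are not connected in the tree, so the decomposition is invalid.

No — bags containing vertex 2 are not connected in the tree.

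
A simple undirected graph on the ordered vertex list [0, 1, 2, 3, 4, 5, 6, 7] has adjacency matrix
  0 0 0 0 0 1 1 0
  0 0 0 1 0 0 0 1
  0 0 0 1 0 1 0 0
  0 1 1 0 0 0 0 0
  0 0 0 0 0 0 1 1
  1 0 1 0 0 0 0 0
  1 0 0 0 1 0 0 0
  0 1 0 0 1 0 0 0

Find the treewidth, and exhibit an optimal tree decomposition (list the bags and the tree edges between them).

The largest bag has 3 vertices, giving width 2; this decomposition certifies tw(G) ≤ 2. For the lower bound, G contains the cycle 0–5–2–3–1–7–4–6–0, so G is not a forest; only forests have treewidth ≤ 1, hence tw(G) ≥ 2. Therefore the treewidth is 2.

Treewidth 2.
One optimal decomposition is:
Bags: B1 = {0, 2, 5}  B2 = {0, 2, 3}  B3 = {0, 1, 3}  B4 = {0, 1, 7}  B5 = {0, 4, 7}  B6 = {0, 4, 6}
Tree: B1–B2, B2–B3, B3–B4, B4–B5, B5–B6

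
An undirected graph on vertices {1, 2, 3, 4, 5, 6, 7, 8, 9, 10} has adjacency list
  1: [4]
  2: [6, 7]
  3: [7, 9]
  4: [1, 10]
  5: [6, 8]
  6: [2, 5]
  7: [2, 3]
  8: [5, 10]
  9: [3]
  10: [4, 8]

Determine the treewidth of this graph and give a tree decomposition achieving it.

Each bag holds 2 vertices, so the decomposition has width 1, which upper-bounds the treewidth. Since G has at least one edge (e.g. 1–4), it is not an edgeless graph, so tw(G) ≥ 1. Combining the bounds, tw(G) = 1.

Treewidth 1.
Bags: B1 = {1, 4}  B2 = {4, 10}  B3 = {8, 10}  B4 = {5, 8}  B5 = {5, 6}  B6 = {2, 6}  B7 = {2, 7}  B8 = {3, 7}  B9 = {3, 9}
Tree: B1–B2, B2–B3, B3–B4, B4–B5, B5–B6, B6–B7, B7–B8, B8–B9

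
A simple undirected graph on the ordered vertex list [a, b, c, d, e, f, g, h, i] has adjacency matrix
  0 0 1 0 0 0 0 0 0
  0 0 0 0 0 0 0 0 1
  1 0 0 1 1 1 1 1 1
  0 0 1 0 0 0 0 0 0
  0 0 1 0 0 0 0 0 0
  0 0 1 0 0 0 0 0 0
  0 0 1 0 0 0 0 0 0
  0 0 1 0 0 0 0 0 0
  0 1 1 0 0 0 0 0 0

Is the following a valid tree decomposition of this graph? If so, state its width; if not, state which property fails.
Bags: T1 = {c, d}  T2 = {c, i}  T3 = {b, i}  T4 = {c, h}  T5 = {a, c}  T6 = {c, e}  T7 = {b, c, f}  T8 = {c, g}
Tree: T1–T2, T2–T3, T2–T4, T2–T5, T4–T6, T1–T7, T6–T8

A tree decomposition must satisfy three properties: every vertex lies in some bag; for every edge, both endpoints lie together in some bag; and for every vertex, the bags containing it form a connected subtree. Here bags containing vertex b are not connected in the tree, so the decomposition is invalid.

No — bags containing vertex b are not connected in the tree.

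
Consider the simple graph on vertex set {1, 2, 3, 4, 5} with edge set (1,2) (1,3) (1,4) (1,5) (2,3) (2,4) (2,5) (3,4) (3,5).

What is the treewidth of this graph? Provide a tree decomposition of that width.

Every bag has size at most 4, so the width is 4 − 1 = 3 and tw(G) ≤ 3. Conversely, {1, 2, 3, 4} is a clique of size 4, and the vertices of any clique must share a bag in every tree decomposition; so some bag has ≥ 4 vertices and tw(G) ≥ 3. Therefore the treewidth is 3.

Treewidth 3.
One optimal decomposition is:
Bags: B1 = {1, 2, 3, 5}  B2 = {1, 2, 3, 4}
Tree: B1–B2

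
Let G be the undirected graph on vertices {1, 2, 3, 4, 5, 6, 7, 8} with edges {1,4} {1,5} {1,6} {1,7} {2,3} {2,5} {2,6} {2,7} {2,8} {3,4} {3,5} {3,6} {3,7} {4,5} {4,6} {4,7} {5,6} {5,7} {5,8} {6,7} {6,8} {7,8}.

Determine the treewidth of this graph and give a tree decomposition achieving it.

The largest bag has 5 vertices, giving width 4; this decomposition certifies tw(G) ≤ 4. On the other hand G contains the 5-clique {1, 4, 5, 6, 7}. A clique must lie in a single bag of any decomposition, so no decomposition can have width below 4. Therefore the treewidth is 4.

Treewidth 4.
Bags: B1 = {3, 4, 5, 6, 7}  B2 = {2, 3, 5, 6, 7}  B3 = {1, 4, 5, 6, 7}  B4 = {2, 5, 6, 7, 8}
Tree: B1–B2, B1–B3, B2–B4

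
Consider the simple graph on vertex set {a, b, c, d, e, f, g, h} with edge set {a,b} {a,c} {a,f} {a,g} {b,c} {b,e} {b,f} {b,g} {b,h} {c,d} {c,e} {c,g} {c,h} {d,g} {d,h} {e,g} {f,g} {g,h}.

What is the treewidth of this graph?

A width-3 tree decomposition is:
Bags: B1 = {a, b, f, g}  B2 = {a, b, c, g}  B3 = {b, c, g, h}  B4 = {b, c, e, g}  B5 = {c, d, g, h}
Tree: B1–B2, B2–B3, B3–B4, B3–B5
Each bag holds 4 vertices, so the decomposition has width 3, which upper-bounds the treewidth. For the lower bound, the 4 vertices {c, d, g, h} are pairwise adjacent, and any tree decomposition puts a clique entirely inside one bag — forcing width ≥ 3. Hence tw(G) = 3 exactly.

3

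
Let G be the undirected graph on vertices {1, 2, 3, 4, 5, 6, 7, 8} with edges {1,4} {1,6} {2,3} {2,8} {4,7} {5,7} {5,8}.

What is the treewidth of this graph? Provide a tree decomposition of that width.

Treewidth 1.
One such decomposition:
Bags: B1 = {1, 6}  B2 = {1, 4}  B3 = {4, 7}  B4 = {5, 7}  B5 = {5, 8}  B6 = {2, 8}  B7 = {2, 3}
Tree: B1–B2, B2–B3, B3–B4, B4–B5, B5–B6, B6–B7

The largest bag has 2 vertices, giving width 1; this decomposition certifies tw(G) ≤ 1. Any graph with an edge has treewidth ≥ 1, and G has the edge 6–1. Hence tw(G) = 1 exactly.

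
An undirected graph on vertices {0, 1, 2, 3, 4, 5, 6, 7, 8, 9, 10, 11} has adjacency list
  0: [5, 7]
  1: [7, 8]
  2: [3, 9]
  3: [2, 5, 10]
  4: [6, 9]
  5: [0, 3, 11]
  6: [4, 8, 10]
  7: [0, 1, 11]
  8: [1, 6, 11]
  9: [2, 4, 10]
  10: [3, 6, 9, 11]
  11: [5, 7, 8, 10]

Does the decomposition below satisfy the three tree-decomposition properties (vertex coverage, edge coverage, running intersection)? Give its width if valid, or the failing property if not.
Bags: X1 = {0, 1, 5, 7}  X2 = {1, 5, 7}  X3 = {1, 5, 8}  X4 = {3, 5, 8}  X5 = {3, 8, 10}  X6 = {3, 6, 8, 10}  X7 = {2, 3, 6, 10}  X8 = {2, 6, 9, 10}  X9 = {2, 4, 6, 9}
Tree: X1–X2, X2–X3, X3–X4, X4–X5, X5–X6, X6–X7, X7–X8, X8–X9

A tree decomposition must satisfy three properties: every vertex lies in some bag; for every edge, both endpoints lie together in some bag; and for every vertex, the bags containing it form a connected subtree. Here vertex 11 appears in no bag, so the decomposition is invalid.

No — vertex 11 appears in no bag.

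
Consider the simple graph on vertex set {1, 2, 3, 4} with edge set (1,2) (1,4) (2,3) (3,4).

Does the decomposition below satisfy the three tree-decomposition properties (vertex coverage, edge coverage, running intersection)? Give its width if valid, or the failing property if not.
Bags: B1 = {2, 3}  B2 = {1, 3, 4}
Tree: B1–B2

A tree decomposition must satisfy three properties: every vertex lies in some bag; for every edge, both endpoints lie together in some bag; and for every vertex, the bags containing it form a connected subtree. Here edge (1,2) lies in no bag, so the decomposition is invalid.

No — edge (1,2) lies in no bag.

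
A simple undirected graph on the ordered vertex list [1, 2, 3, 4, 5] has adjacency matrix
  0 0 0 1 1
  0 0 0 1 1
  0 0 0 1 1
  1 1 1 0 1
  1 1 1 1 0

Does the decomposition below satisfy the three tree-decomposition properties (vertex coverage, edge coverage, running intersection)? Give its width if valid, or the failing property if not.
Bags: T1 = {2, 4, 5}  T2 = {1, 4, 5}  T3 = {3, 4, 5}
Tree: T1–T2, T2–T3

Yes; width 2.

Checking the three conditions: (i) the bags cover all of {1, 2, 3, 4, 5}; (ii) for each edge, some bag contains both endpoints; (iii) the bags containing any fixed vertex form a subtree. All hold, so the decomposition is valid with width 3 − 1 = 2.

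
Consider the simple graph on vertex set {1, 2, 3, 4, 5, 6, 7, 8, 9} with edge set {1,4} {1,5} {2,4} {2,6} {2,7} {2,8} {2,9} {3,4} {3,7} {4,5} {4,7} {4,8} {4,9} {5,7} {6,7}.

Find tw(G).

2

A width-2 tree decomposition is:
Bags: B1 = {4, 5, 7}  B2 = {3, 4, 7}  B3 = {2, 4, 7}  B4 = {2, 6, 7}  B5 = {2, 4, 8}  B6 = {2, 4, 9}  B7 = {1, 4, 5}
Tree: B1–B2, B1–B3, B3–B4, B3–B5, B3–B6, B1–B7
Every bag has size at most 3, so the width is 3 − 1 = 2 and tw(G) ≤ 2. On the other hand G contains the 3-clique {1, 4, 5}. A clique must lie in a single bag of any decomposition, so no decomposition can have width below 2. Combining the bounds, tw(G) = 2.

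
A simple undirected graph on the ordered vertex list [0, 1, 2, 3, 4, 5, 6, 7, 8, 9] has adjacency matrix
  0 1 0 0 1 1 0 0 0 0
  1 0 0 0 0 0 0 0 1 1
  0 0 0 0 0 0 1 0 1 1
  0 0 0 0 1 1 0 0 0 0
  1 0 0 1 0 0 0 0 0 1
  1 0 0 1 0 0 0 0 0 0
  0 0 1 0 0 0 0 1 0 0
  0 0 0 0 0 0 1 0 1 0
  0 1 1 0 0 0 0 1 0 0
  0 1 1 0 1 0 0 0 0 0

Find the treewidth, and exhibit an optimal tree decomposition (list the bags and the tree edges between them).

The largest bag has 3 vertices, giving width 2; this decomposition certifies tw(G) ≤ 2. For the lower bound, G contains the cycle 7–6–2–8–7, so G is not a forest; only forests have treewidth ≤ 1, hence tw(G) ≥ 2. The upper and lower bounds meet at 2, so that is the treewidth.

Treewidth 2.
Bags: B1 = {6, 7, 8}  B2 = {2, 6, 8}  B3 = {1, 2, 8}  B4 = {1, 2, 9}  B5 = {0, 1, 9}  B6 = {0, 4, 9}  B7 = {0, 4, 5}  B8 = {3, 4, 5}
Tree: B1–B2, B2–B3, B3–B4, B4–B5, B5–B6, B6–B7, B7–B8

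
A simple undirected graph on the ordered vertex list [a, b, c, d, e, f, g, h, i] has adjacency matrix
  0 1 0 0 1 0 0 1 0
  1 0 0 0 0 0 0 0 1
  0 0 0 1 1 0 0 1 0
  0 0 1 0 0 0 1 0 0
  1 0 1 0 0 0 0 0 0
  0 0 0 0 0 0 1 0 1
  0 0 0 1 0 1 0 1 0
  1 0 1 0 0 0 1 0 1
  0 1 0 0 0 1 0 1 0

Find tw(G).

A width-3 tree decomposition is:
Bags: B1 = {c, d, f, g}  B2 = {c, f, g, h}  B3 = {c, f, h, i}  B4 = {c, e, h, i}  B5 = {a, e, h, i}  B6 = {a, b, e, i}
Tree: B1–B2, B2–B3, B3–B4, B4–B5, B5–B6
The largest bag has 4 vertices, giving width 3; this decomposition certifies tw(G) ≤ 3. For the lower bound: the 4 vertex sets {d,f,g}, {c}, {h}, {a,b,e,i} are disjoint, each induces a connected subgraph, and every pair is joined by at least one edge of G. Contracting each set to a single vertex therefore yields K_{4} as a minor, and since treewidth is minor-monotone, tw(G) ≥ tw(K_{4}) = 3. Hence tw(G) = 3 exactly.

3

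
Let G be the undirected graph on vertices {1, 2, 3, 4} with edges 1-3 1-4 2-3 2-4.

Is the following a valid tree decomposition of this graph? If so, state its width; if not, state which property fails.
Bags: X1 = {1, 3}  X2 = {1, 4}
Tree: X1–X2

A tree decomposition must satisfy three properties: every vertex lies in some bag; for every edge, both endpoints lie together in some bag; and for every vertex, the bags containing it form a connected subtree. Here vertex 2 appears in no bag, so the decomposition is invalid.

No — vertex 2 appears in no bag.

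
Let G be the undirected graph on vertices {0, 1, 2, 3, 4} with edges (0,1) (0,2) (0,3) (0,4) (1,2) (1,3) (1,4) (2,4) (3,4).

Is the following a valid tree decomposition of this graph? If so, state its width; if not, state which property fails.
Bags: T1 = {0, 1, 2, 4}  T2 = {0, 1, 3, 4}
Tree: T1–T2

Yes; width 3.

Every vertex of G appears in some bag (union = {0, 1, 2, 3, 4}); every edge is covered by a bag; and for each vertex v the set of bags containing v is connected in the bag tree. The decomposition is therefore valid. The largest bag has 4 vertices, so the width is 3.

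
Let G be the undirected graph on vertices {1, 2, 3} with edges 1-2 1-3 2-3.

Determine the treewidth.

A width-2 tree decomposition is:
Bags: B1 = {1, 2, 3}
Tree: (single bag)
With just one bag of size 3, the width is 3 − 1 = 2, so tw(G) ≤ 2. Conversely, {1, 2, 3} is a clique of size 3, and the vertices of any clique must share a bag in every tree decomposition; so some bag has ≥ 3 vertices and tw(G) ≥ 2. Combining the bounds, tw(G) = 2.

2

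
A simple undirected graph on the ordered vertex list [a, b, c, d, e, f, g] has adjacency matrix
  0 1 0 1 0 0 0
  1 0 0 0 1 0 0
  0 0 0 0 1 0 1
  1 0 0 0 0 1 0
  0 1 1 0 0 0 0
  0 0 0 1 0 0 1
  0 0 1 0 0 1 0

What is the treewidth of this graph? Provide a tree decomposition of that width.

Every bag has size at most 3, so the width is 3 − 1 = 2 and tw(G) ≤ 2. Since a–b–e–c–g–f–d–a is a cycle in G, G is not acyclic. Forests are exactly the graphs of treewidth ≤ 1, so tw(G) ≥ 2. The upper and lower bounds meet at 2, so that is the treewidth.

Treewidth 2.
Bags: B1 = {a, b, e}  B2 = {a, c, e}  B3 = {a, c, g}  B4 = {a, f, g}  B5 = {a, d, f}
Tree: B1–B2, B2–B3, B3–B4, B4–B5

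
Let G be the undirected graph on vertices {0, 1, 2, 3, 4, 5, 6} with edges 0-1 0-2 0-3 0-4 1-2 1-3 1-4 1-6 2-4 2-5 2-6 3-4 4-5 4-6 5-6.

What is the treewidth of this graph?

3

A width-3 tree decomposition is:
Bags: B1 = {1, 2, 4, 6}  B2 = {0, 1, 2, 4}  B3 = {0, 1, 3, 4}  B4 = {2, 4, 5, 6}
Tree: B1–B2, B2–B3, B1–B4
The largest bag has 4 vertices, giving width 3; this decomposition certifies tw(G) ≤ 3. For the lower bound, the 4 vertices {0, 1, 2, 4} are pairwise adjacent, and any tree decomposition puts a clique entirely inside one bag — forcing width ≥ 3. Therefore the treewidth is 3.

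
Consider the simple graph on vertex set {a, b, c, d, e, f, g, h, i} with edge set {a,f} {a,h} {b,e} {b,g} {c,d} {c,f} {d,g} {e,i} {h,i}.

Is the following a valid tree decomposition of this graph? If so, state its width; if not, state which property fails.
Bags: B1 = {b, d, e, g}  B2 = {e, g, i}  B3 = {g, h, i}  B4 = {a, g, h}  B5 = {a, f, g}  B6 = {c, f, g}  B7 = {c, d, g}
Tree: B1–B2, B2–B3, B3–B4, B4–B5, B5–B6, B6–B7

No — bags containing vertex d are not connected in the tree.

A tree decomposition must satisfy three properties: every vertex lies in some bag; for every edge, both endpoints lie together in some bag; and for every vertex, the bags containing it form a connected subtree. Here bags containing vertex d are not connected in the tree, so the decomposition is invalid.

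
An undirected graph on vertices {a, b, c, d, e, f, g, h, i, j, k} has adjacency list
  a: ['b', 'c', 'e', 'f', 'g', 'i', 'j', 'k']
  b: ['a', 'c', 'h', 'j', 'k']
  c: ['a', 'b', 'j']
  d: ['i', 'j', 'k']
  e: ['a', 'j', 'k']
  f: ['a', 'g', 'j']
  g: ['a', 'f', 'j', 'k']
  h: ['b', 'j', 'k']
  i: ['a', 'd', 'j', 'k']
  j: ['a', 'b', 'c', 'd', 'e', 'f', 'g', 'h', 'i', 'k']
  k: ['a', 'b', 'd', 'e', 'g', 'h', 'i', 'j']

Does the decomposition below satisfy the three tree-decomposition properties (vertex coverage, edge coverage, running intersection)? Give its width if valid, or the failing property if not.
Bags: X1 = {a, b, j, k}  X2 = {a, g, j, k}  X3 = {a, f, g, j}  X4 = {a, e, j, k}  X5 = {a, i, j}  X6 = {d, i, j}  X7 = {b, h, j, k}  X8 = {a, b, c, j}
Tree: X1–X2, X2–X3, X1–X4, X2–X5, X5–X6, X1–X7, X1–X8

A tree decomposition must satisfy three properties: every vertex lies in some bag; for every edge, both endpoints lie together in some bag; and for every vertex, the bags containing it form a connected subtree. Here edge (k,i) lies in no bag, so the decomposition is invalid.

No — edge (k,i) lies in no bag.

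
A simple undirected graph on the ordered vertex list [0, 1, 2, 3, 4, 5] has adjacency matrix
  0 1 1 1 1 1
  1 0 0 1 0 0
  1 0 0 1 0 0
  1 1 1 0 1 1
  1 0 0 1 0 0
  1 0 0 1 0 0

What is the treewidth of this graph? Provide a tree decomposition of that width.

Treewidth 2.
Bags: B1 = {0, 1, 3}  B2 = {0, 3, 4}  B3 = {0, 2, 3}  B4 = {0, 3, 5}
Tree: B1–B2, B2–B3, B2–B4

The largest bag has 3 vertices, giving width 2; this decomposition certifies tw(G) ≤ 2. For the lower bound, the 3 vertices {0, 1, 3} are pairwise adjacent, and any tree decomposition puts a clique entirely inside one bag — forcing width ≥ 2. Combining the bounds, tw(G) = 2.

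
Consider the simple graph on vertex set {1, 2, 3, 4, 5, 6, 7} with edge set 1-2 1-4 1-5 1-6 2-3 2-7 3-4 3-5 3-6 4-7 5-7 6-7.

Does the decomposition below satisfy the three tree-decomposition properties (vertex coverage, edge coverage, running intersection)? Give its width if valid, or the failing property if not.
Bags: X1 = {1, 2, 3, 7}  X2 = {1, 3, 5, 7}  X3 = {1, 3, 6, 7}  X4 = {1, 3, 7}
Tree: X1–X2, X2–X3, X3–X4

No — vertex 4 appears in no bag.

A tree decomposition must satisfy three properties: every vertex lies in some bag; for every edge, both endpoints lie together in some bag; and for every vertex, the bags containing it form a connected subtree. Here vertex 4 appears in no bag, so the decomposition is invalid.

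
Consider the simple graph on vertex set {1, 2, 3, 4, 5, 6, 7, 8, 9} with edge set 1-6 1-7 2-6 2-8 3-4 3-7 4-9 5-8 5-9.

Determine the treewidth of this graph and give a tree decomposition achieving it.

Treewidth 2.
One optimal decomposition is:
Bags: B1 = {3, 4, 9}  B2 = {3, 7, 9}  B3 = {1, 7, 9}  B4 = {1, 6, 9}  B5 = {2, 6, 9}  B6 = {2, 8, 9}  B7 = {5, 8, 9}
Tree: B1–B2, B2–B3, B3–B4, B4–B5, B5–B6, B6–B7

The largest bag has 3 vertices, giving width 2; this decomposition certifies tw(G) ≤ 2. The edges 9–4–3–7–1–6–2–8–5–9 form a cycle, so G is not a tree and its treewidth is at least 2. The upper and lower bounds meet at 2, so that is the treewidth.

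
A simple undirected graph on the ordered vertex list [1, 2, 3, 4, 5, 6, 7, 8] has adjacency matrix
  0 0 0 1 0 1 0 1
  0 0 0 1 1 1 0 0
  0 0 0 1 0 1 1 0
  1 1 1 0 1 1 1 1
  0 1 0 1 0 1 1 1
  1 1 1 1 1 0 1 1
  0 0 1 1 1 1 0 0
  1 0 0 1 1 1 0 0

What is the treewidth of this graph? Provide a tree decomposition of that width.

Treewidth 3.
One optimal decomposition is:
Bags: B1 = {4, 5, 6, 7}  B2 = {4, 5, 6, 8}  B3 = {3, 4, 6, 7}  B4 = {2, 4, 5, 6}  B5 = {1, 4, 6, 8}
Tree: B1–B2, B1–B3, B2–B4, B2–B5

Every bag has size at most 4, so the width is 4 − 1 = 3 and tw(G) ≤ 3. On the other hand G contains the 4-clique {1, 4, 6, 8}. A clique must lie in a single bag of any decomposition, so no decomposition can have width below 3. Hence tw(G) = 3 exactly.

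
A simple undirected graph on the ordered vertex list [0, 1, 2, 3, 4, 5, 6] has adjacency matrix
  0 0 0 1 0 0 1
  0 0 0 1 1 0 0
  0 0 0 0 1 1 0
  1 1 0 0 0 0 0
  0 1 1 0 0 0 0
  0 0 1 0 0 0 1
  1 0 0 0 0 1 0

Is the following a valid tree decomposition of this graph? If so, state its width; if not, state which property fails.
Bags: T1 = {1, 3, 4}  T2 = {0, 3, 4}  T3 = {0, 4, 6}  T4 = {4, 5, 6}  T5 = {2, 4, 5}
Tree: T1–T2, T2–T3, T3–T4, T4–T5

Yes; width 2.

Every vertex of G appears in some bag (union = {0, 1, 2, 3, 4, 5, 6}); every edge is covered by a bag; and for each vertex v the set of bags containing v is connected in the bag tree. The decomposition is therefore valid. The largest bag has 3 vertices, so the width is 2.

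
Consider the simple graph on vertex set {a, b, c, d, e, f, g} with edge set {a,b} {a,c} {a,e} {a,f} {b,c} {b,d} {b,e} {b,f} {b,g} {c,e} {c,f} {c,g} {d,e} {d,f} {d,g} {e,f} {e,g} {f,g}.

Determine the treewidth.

A width-4 tree decomposition is:
Bags: B1 = {b, d, e, f, g}  B2 = {b, c, e, f, g}  B3 = {a, b, c, e, f}
Tree: B1–B2, B2–B3
Each bag holds 5 vertices, so the decomposition has width 4, which upper-bounds the treewidth. For the lower bound, the 5 vertices {b, d, e, f, g} are pairwise adjacent, and any tree decomposition puts a clique entirely inside one bag — forcing width ≥ 4. Therefore the treewidth is 4.

4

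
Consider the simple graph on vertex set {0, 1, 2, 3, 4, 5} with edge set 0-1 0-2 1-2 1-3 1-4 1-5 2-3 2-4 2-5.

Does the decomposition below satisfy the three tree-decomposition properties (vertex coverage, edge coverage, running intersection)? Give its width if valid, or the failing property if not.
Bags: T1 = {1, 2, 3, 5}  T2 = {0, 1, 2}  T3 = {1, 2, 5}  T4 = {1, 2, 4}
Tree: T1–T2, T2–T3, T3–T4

No — bags containing vertex 5 are not connected in the tree.

A tree decomposition must satisfy three properties: every vertex lies in some bag; for every edge, both endpoints lie together in some bag; and for every vertex, the bags containing it form a connected subtree. Here bags containing vertex 5 are not connected in the tree, so the decomposition is invalid.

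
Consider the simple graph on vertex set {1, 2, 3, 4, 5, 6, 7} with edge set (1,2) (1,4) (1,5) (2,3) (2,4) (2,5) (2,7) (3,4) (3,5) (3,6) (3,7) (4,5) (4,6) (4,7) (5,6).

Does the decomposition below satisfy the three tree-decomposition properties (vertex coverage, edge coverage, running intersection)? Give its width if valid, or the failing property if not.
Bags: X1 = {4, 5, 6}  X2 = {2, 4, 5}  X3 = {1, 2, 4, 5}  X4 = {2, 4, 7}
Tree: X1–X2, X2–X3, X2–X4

No — vertex 3 appears in no bag.

A tree decomposition must satisfy three properties: every vertex lies in some bag; for every edge, both endpoints lie together in some bag; and for every vertex, the bags containing it form a connected subtree. Here vertex 3 appears in no bag, so the decomposition is invalid.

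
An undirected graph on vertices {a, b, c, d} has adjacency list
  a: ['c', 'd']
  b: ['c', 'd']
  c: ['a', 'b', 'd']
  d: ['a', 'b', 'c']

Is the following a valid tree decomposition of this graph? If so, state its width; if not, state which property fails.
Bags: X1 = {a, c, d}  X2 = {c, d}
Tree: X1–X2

No — vertex b appears in no bag.

A tree decomposition must satisfy three properties: every vertex lies in some bag; for every edge, both endpoints lie together in some bag; and for every vertex, the bags containing it form a connected subtree. Here vertex b appears in no bag, so the decomposition is invalid.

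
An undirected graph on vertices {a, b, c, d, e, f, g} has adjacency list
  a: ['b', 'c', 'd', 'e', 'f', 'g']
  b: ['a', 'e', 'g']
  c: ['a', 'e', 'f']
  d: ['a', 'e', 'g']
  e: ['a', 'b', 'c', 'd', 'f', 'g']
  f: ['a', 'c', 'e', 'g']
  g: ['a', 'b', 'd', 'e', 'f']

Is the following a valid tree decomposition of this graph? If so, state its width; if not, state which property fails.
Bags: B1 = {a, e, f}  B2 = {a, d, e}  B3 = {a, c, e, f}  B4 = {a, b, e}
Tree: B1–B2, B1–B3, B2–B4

No — vertex g appears in no bag.

A tree decomposition must satisfy three properties: every vertex lies in some bag; for every edge, both endpoints lie together in some bag; and for every vertex, the bags containing it form a connected subtree. Here vertex g appears in no bag, so the decomposition is invalid.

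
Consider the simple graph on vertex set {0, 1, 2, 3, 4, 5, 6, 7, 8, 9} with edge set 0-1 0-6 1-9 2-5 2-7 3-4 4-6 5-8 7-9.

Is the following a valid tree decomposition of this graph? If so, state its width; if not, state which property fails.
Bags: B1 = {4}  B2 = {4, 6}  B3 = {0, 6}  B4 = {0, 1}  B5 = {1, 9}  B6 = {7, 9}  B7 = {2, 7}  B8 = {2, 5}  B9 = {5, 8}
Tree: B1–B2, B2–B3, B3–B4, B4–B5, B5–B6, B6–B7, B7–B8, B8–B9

No — vertex 3 appears in no bag.

A tree decomposition must satisfy three properties: every vertex lies in some bag; for every edge, both endpoints lie together in some bag; and for every vertex, the bags containing it form a connected subtree. Here vertex 3 appears in no bag, so the decomposition is invalid.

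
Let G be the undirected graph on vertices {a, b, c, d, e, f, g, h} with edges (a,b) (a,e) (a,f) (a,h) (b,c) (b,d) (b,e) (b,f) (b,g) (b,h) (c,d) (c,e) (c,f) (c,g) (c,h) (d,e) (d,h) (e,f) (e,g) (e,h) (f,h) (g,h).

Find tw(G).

A width-4 tree decomposition is:
Bags: B1 = {b, c, e, f, h}  B2 = {a, b, e, f, h}  B3 = {b, c, e, g, h}  B4 = {b, c, d, e, h}
Tree: B1–B2, B1–B3, B1–B4
Every bag has size at most 5, so the width is 5 − 1 = 4 and tw(G) ≤ 4. For the lower bound, the 5 vertices {b, c, d, e, h} are pairwise adjacent, and any tree decomposition puts a clique entirely inside one bag — forcing width ≥ 4. Hence tw(G) = 4 exactly.

4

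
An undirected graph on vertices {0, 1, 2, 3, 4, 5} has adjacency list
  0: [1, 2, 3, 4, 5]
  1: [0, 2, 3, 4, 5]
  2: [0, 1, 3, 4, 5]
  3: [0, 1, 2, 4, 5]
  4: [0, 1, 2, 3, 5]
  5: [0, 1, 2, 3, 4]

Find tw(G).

A width-5 tree decomposition is:
Bags: B1 = {0, 1, 2, 3, 4, 5}
Tree: (single bag)
A single bag containing all 6 vertices is trivially a valid decomposition of width 5. For the lower bound, the 6 vertices {0, 1, 2, 3, 4, 5} are pairwise adjacent, and any tree decomposition puts a clique entirely inside one bag — forcing width ≥ 5. Therefore the treewidth is 5.

5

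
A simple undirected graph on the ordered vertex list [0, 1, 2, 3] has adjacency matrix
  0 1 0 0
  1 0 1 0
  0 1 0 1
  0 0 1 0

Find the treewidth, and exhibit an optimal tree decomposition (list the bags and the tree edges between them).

Treewidth 1.
Bags: B1 = {1, 2}  B2 = {2, 3}  B3 = {0, 1}
Tree: B1–B2, B1–B3

Every bag has size at most 2, so the width is 2 − 1 = 1 and tw(G) ≤ 1. Since G has at least one edge (e.g. 1–2), it is not an edgeless graph, so tw(G) ≥ 1. The upper and lower bounds meet at 1, so that is the treewidth.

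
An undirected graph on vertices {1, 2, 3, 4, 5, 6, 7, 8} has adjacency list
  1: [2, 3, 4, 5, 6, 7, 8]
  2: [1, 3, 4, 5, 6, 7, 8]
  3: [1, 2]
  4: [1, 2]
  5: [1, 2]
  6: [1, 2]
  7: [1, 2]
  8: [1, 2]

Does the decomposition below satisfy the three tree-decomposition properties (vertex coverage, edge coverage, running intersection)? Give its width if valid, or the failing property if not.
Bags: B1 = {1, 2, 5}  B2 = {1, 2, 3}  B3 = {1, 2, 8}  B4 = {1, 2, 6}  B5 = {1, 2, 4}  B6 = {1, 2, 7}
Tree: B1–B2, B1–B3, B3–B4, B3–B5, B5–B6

Yes; width 2.

Every vertex of G appears in some bag (union = {1, 2, 3, 4, 5, 6, 7, 8}); every edge is covered by a bag; and for each vertex v the set of bags containing v is connected in the bag tree. The decomposition is therefore valid. The largest bag has 3 vertices, so the width is 2.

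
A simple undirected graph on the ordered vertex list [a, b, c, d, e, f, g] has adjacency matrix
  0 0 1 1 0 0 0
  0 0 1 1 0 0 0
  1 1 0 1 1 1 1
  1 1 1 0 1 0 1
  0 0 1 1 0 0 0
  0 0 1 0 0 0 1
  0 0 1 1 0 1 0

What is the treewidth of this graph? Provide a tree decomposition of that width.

Every bag has size at most 3, so the width is 3 − 1 = 2 and tw(G) ≤ 2. On the other hand G contains the 3-clique {c, d, g}. A clique must lie in a single bag of any decomposition, so no decomposition can have width below 2. Therefore the treewidth is 2.

Treewidth 2.
Bags: B1 = {c, d, g}  B2 = {a, c, d}  B3 = {c, f, g}  B4 = {c, d, e}  B5 = {b, c, d}
Tree: B1–B2, B1–B3, B1–B4, B1–B5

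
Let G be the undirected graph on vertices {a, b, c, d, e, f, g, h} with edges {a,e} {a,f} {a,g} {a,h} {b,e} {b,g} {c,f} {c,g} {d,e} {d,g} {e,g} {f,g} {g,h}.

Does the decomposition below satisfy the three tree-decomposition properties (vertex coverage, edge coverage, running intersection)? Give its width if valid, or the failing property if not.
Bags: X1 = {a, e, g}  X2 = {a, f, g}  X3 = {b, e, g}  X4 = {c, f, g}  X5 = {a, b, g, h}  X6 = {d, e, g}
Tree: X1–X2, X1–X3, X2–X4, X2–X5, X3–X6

No — bags containing vertex b are not connected in the tree.

A tree decomposition must satisfy three properties: every vertex lies in some bag; for every edge, both endpoints lie together in some bag; and for every vertex, the bags containing it form a connected subtree. Here bags containing vertex b are not connected in the tree, so the decomposition is invalid.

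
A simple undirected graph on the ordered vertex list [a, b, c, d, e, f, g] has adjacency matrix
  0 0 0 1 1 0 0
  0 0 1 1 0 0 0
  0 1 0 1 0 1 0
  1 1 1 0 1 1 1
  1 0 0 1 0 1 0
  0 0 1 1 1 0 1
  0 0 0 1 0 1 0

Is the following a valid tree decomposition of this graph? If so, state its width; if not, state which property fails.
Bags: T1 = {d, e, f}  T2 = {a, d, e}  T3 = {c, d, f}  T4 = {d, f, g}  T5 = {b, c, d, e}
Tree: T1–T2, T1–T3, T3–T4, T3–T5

A tree decomposition must satisfy three properties: every vertex lies in some bag; for every edge, both endpoints lie together in some bag; and for every vertex, the bags containing it form a connected subtree. Here bags containing vertex e are not connected in the tree, so the decomposition is invalid.

No — bags containing vertex e are not connected in the tree.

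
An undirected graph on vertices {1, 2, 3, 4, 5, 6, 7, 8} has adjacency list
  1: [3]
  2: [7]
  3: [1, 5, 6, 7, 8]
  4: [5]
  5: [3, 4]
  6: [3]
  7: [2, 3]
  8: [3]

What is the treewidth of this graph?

A width-1 tree decomposition is:
Bags: B1 = {3, 7}  B2 = {3, 6}  B3 = {3, 5}  B4 = {4, 5}  B5 = {3, 8}  B6 = {2, 7}  B7 = {1, 3}
Tree: B1–B2, B2–B3, B3–B4, B2–B5, B1–B6, B5–B7
The largest bag has 2 vertices, giving width 1; this decomposition certifies tw(G) ≤ 1. Any graph with an edge has treewidth ≥ 1, and G has the edge 3–7. Hence tw(G) = 1 exactly.

1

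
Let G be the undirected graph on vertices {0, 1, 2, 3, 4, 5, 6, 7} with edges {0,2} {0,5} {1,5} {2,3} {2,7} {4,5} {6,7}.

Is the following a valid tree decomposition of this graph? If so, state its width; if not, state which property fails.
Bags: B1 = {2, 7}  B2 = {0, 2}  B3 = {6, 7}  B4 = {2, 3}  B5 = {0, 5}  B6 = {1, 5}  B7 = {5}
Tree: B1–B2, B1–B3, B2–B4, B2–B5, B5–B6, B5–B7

A tree decomposition must satisfy three properties: every vertex lies in some bag; for every edge, both endpoints lie together in some bag; and for every vertex, the bags containing it form a connected subtree. Here vertex 4 appears in no bag, so the decomposition is invalid.

No — vertex 4 appears in no bag.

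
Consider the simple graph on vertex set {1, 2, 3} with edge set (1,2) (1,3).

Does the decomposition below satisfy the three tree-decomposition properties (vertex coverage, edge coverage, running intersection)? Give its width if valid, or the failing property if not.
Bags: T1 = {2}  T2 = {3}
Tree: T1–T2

A tree decomposition must satisfy three properties: every vertex lies in some bag; for every edge, both endpoints lie together in some bag; and for every vertex, the bags containing it form a connected subtree. Here vertex 1 appears in no bag, so the decomposition is invalid.

No — vertex 1 appears in no bag.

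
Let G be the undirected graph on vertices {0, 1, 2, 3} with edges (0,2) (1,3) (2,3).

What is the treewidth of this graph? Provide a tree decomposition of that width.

The largest bag has 2 vertices, giving width 1; this decomposition certifies tw(G) ≤ 1. Since G has at least one edge (e.g. 0–2), it is not an edgeless graph, so tw(G) ≥ 1. Hence tw(G) = 1 exactly.

Treewidth 1.
One optimal decomposition is:
Bags: B1 = {0, 2}  B2 = {2, 3}  B3 = {1, 3}
Tree: B1–B2, B2–B3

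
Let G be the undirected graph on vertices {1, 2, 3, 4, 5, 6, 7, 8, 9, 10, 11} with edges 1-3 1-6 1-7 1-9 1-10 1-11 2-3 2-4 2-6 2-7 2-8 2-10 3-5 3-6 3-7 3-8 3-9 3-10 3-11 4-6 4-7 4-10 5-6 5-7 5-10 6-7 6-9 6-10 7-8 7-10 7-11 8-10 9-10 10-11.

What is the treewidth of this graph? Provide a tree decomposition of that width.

Treewidth 4.
One optimal decomposition is:
Bags: B1 = {1, 3, 7, 10, 11}  B2 = {1, 3, 6, 7, 10}  B3 = {1, 3, 6, 9, 10}  B4 = {2, 3, 6, 7, 10}  B5 = {2, 4, 6, 7, 10}  B6 = {2, 3, 7, 8, 10}  B7 = {3, 5, 6, 7, 10}
Tree: B1–B2, B2–B3, B2–B4, B4–B5, B4–B6, B4–B7

Every bag has size at most 5, so the width is 5 − 1 = 4 and tw(G) ≤ 4. Conversely, {1, 3, 6, 9, 10} is a clique of size 5, and the vertices of any clique must share a bag in every tree decomposition; so some bag has ≥ 5 vertices and tw(G) ≥ 4. The upper and lower bounds meet at 4, so that is the treewidth.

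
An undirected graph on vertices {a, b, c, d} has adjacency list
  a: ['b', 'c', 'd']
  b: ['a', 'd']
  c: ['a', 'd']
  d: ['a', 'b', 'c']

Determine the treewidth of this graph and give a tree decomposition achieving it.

Treewidth 2.
Bags: B1 = {a, c, d}  B2 = {a, b, d}
Tree: B1–B2

The largest bag has 3 vertices, giving width 2; this decomposition certifies tw(G) ≤ 2. On the other hand G contains the 3-clique {a, c, d}. A clique must lie in a single bag of any decomposition, so no decomposition can have width below 2. The upper and lower bounds meet at 2, so that is the treewidth.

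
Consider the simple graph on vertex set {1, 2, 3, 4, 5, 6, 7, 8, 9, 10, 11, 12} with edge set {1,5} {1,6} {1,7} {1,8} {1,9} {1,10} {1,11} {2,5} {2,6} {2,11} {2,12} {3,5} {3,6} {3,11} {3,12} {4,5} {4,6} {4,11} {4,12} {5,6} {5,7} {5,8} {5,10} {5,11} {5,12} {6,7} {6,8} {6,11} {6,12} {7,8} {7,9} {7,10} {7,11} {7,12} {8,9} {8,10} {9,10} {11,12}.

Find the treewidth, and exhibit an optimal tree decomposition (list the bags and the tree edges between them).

Each bag holds 5 vertices, so the decomposition has width 4, which upper-bounds the treewidth. On the other hand G contains the 5-clique {1, 7, 8, 9, 10}. A clique must lie in a single bag of any decomposition, so no decomposition can have width below 4. Hence tw(G) = 4 exactly.

Treewidth 4.
One optimal decomposition is:
Bags: B1 = {1, 5, 6, 7, 11}  B2 = {1, 5, 6, 7, 8}  B3 = {5, 6, 7, 11, 12}  B4 = {1, 5, 7, 8, 10}  B5 = {3, 5, 6, 11, 12}  B6 = {2, 5, 6, 11, 12}  B7 = {4, 5, 6, 11, 12}  B8 = {1, 7, 8, 9, 10}
Tree: B1–B2, B1–B3, B2–B4, B3–B5, B3–B6, B5–B7, B4–B8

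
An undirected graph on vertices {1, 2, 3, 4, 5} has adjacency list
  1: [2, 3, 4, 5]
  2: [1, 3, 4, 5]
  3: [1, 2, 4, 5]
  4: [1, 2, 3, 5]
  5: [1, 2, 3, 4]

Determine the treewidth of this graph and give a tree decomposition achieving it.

With just one bag of size 5, the width is 5 − 1 = 4, so tw(G) ≤ 4. For the lower bound, the 5 vertices {1, 2, 3, 4, 5} are pairwise adjacent, and any tree decomposition puts a clique entirely inside one bag — forcing width ≥ 4. Therefore the treewidth is 4.

Treewidth 4.
Bags: B1 = {1, 2, 3, 4, 5}
Tree: (single bag)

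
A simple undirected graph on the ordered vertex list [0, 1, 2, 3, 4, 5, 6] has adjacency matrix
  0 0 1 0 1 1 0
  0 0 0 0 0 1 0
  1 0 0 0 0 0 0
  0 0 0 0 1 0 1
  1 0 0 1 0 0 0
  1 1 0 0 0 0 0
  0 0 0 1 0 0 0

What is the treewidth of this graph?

A width-1 tree decomposition is:
Bags: B1 = {3, 4}  B2 = {0, 4}  B3 = {0, 5}  B4 = {3, 6}  B5 = {1, 5}  B6 = {0, 2}
Tree: B1–B2, B2–B3, B1–B4, B3–B5, B2–B6
Each bag holds 2 vertices, so the decomposition has width 1, which upper-bounds the treewidth. Since G has at least one edge (e.g. 4–3), it is not an edgeless graph, so tw(G) ≥ 1. Combining the bounds, tw(G) = 1.

1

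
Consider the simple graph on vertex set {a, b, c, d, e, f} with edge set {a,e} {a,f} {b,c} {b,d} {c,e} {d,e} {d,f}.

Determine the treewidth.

2

A width-2 tree decomposition is:
Bags: B1 = {b, c, e}  B2 = {b, d, e}  B3 = {a, d, e}  B4 = {a, d, f}
Tree: B1–B2, B2–B3, B3–B4
Each bag holds 3 vertices, so the decomposition has width 2, which upper-bounds the treewidth. For the lower bound, G contains the cycle c–b–d–e–c, so G is not a forest; only forests have treewidth ≤ 1, hence tw(G) ≥ 2. Hence tw(G) = 2 exactly.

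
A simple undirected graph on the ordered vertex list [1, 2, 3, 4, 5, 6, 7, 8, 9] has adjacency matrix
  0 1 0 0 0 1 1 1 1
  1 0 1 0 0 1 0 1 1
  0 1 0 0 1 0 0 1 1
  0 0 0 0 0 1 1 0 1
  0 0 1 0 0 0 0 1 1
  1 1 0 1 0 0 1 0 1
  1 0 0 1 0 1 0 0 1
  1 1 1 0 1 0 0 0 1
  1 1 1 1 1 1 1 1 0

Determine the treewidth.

3

A width-3 tree decomposition is:
Bags: B1 = {1, 2, 6, 9}  B2 = {1, 6, 7, 9}  B3 = {4, 6, 7, 9}  B4 = {1, 2, 8, 9}  B5 = {2, 3, 8, 9}  B6 = {3, 5, 8, 9}
Tree: B1–B2, B2–B3, B1–B4, B4–B5, B5–B6
Every bag has size at most 4, so the width is 4 − 1 = 3 and tw(G) ≤ 3. On the other hand G contains the 4-clique {1, 2, 8, 9}. A clique must lie in a single bag of any decomposition, so no decomposition can have width below 3. Therefore the treewidth is 3.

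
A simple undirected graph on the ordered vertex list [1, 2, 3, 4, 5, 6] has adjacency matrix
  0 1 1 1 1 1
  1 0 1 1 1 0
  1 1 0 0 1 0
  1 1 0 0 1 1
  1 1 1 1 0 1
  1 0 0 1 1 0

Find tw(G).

3

A width-3 tree decomposition is:
Bags: B1 = {1, 2, 3, 5}  B2 = {1, 2, 4, 5}  B3 = {1, 4, 5, 6}
Tree: B1–B2, B2–B3
The largest bag has 4 vertices, giving width 3; this decomposition certifies tw(G) ≤ 3. For the lower bound, the 4 vertices {1, 2, 3, 5} are pairwise adjacent, and any tree decomposition puts a clique entirely inside one bag — forcing width ≥ 3. Hence tw(G) = 3 exactly.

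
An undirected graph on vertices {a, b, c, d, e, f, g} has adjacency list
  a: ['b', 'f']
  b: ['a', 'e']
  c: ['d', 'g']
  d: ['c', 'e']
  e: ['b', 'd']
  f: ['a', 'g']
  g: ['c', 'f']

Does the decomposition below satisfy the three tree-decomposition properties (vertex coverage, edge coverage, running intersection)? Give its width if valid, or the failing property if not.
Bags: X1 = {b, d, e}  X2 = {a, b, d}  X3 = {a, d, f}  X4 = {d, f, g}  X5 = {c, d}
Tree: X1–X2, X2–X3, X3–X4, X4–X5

No — edge (g,c) lies in no bag.

A tree decomposition must satisfy three properties: every vertex lies in some bag; for every edge, both endpoints lie together in some bag; and for every vertex, the bags containing it form a connected subtree. Here edge (g,c) lies in no bag, so the decomposition is invalid.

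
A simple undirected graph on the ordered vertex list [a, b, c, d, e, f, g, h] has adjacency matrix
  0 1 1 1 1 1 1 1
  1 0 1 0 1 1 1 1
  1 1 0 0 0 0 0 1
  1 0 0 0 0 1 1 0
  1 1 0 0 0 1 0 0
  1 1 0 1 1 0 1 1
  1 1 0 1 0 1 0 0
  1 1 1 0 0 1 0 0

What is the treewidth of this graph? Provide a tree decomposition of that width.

Treewidth 3.
One such decomposition:
Bags: B1 = {a, b, f, h}  B2 = {a, b, c, h}  B3 = {a, b, e, f}  B4 = {a, b, f, g}  B5 = {a, d, f, g}
Tree: B1–B2, B1–B3, B1–B4, B4–B5

Each bag holds 4 vertices, so the decomposition has width 3, which upper-bounds the treewidth. On the other hand G contains the 4-clique {a, b, c, h}. A clique must lie in a single bag of any decomposition, so no decomposition can have width below 3. Combining the bounds, tw(G) = 3.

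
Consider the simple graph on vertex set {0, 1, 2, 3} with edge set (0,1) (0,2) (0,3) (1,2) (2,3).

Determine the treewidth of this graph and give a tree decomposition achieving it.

Every bag has size at most 3, so the width is 3 − 1 = 2 and tw(G) ≤ 2. On the other hand G contains the 3-clique {0, 1, 2}. A clique must lie in a single bag of any decomposition, so no decomposition can have width below 2. Therefore the treewidth is 2.

Treewidth 2.
One such decomposition:
Bags: B1 = {0, 2, 3}  B2 = {0, 1, 2}
Tree: B1–B2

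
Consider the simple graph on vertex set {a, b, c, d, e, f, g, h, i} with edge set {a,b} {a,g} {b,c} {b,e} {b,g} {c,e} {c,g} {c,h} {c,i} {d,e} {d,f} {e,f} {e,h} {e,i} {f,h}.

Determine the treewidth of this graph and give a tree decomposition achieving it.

Treewidth 2.
One such decomposition:
Bags: B1 = {d, e, f}  B2 = {e, f, h}  B3 = {c, e, h}  B4 = {b, c, e}  B5 = {c, e, i}  B6 = {b, c, g}  B7 = {a, b, g}
Tree: B1–B2, B2–B3, B3–B4, B3–B5, B4–B6, B6–B7

Every bag has size at most 3, so the width is 3 − 1 = 2 and tw(G) ≤ 2. For the lower bound, the 3 vertices {b, c, g} are pairwise adjacent, and any tree decomposition puts a clique entirely inside one bag — forcing width ≥ 2. The upper and lower bounds meet at 2, so that is the treewidth.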